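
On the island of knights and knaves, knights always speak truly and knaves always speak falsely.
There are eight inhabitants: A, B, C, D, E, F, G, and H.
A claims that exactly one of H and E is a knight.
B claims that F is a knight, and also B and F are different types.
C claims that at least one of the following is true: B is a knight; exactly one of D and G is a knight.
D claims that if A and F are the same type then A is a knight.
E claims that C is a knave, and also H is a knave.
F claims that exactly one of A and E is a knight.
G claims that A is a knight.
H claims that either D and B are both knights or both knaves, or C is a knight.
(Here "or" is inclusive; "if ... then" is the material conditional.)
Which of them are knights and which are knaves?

A is a knight, B is a knave, C is a knave, D is a knight, E is a knight, F is a knave, G is a knight, and H is a knave.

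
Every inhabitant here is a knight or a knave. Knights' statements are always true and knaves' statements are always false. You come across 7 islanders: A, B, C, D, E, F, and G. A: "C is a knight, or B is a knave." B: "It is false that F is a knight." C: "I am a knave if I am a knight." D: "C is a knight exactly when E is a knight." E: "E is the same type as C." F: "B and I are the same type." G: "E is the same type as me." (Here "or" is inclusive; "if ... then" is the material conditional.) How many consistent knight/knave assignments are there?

0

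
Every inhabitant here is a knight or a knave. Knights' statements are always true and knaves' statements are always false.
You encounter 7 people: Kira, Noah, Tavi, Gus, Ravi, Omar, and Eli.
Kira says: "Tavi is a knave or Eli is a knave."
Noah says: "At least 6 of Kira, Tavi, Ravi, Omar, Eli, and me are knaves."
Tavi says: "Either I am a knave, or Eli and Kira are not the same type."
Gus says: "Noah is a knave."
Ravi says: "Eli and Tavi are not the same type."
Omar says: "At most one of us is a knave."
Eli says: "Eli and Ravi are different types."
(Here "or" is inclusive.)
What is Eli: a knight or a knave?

Eli is a knight.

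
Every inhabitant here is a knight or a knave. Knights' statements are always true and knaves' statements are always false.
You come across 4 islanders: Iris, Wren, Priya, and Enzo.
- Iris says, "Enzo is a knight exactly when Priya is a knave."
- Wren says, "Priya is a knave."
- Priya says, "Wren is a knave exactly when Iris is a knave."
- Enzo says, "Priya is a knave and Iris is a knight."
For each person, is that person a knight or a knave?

Knights: Wren. Knaves: Iris, Priya, and Enzo.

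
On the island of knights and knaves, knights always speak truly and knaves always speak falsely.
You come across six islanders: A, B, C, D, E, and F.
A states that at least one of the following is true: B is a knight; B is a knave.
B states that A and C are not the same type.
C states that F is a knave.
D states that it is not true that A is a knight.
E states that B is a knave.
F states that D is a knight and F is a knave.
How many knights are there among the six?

3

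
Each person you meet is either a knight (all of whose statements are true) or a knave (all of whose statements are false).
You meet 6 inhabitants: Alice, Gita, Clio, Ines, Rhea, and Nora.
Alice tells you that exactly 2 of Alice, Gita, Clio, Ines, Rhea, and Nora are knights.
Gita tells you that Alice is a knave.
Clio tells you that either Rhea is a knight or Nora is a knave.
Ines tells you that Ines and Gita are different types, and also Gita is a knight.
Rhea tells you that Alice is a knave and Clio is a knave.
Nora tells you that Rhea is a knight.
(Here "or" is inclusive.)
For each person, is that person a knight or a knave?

Alice is a knight, Gita is a knave, Clio is a knight, Ines is a knave, Rhea is a knave, and Nora is a knave.

Alice is a knight; "exactly 2 of Alice, Gita, Clio, Ines, Rhea, and Nora are knights" is true, as required.
Gita is a knave, so "Alice is a knave" must be false — and it is.
Since Clio is a knight, "either Rhea is a knight or Nora is a knave" needs to be true, which holds.
Ines is a knave; "Ines and Gita are different types, and also Gita is a knight" is false, as required.
As a knave, Rhea's statement "Alice is a knave and Clio is a knave" should be false; it is.
Since Nora is a knave, "Rhea is a knight" needs to be false, which holds.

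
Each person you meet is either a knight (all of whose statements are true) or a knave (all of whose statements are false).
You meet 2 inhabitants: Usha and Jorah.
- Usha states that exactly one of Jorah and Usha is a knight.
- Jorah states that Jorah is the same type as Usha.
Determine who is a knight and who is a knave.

Usha is a knight and Jorah is a knave.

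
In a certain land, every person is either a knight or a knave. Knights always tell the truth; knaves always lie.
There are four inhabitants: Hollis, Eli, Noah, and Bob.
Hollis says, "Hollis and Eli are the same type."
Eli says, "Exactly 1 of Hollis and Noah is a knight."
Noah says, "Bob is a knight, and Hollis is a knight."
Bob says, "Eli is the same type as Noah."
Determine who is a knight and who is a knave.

Suppose Hollis is a knave. Then Hollis's statement "Hollis and Eli are the same type" would have to be false. Checking the 8 ways to assign the others, none is consistent with every speaker.
(For instance, with Eli=knight, Noah=knave, Bob=knave, Eli's claim "exactly 1 of Hollis and Noah is a knight" comes out false where it would need to be true.)
So Hollis must be a knight, making "Hollis and Eli are the same type" true. Taking Hollis=knight, Eli=knight, Noah=knave, Bob=knave, each remaining statement checks out:
  Eli (knight): "exactly 1 of Hollis and Noah is a knight" — true. ✓
  Noah (knave): "Bob is a knight, and Hollis is a knight" — false. ✓
  Bob (knave): "Eli is the same type as Noah" — false. ✓
This is the unique consistent assignment.

Knights: Hollis and Eli. Knaves: Noah and Bob.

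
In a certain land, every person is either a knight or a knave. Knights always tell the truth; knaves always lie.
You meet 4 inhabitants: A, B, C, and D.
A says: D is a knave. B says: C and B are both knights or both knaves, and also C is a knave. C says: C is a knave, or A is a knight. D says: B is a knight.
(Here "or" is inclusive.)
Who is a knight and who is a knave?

A is a knight, B is a knave, C is a knight, and D is a knave.

Since A is a knight, "D is a knave" needs to be True, which holds.
B is a knave; "C and B are both knights or both knaves, and also C is a knave" is False, as required.
C (knight): "C is a knave, or A is a knight" — True. ✓
D is a knave, so "B is a knight" must be False — and it is.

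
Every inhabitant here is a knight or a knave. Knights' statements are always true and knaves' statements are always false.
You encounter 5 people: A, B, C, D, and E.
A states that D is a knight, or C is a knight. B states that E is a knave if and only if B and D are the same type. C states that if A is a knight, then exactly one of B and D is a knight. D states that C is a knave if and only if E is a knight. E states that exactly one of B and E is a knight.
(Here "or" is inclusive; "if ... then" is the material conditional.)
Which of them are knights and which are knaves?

A is a knight, B is a knave, C is a knight, D is a knight, and E is a knave.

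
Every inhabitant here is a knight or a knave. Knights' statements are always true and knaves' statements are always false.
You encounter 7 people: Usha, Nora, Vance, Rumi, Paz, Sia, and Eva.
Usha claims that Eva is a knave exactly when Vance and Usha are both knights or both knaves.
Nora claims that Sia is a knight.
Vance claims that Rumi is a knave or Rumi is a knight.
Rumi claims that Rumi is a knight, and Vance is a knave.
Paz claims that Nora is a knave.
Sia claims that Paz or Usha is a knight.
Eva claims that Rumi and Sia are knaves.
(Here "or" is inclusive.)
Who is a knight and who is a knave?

Usha is a knight, so "Eva is a knave exactly when Vance and Usha are both knights or both knaves" must be true — and it is.
Nora (knight): "Sia is a knight" — true. ✓
Vance is a knight; "Rumi is a knave or Rumi is a knight" is true, as required.
Since Rumi is a knave, "Rumi is a knight, and Vance is a knave" needs to be false, which holds.
Since Paz is a knave, "Nora is a knave" needs to be false, which holds.
Since Sia is a knight, "Paz or Usha is a knight" needs to be true, which holds.
Eva (knave): "Rumi and Sia are knaves" — false. ✓

Usha is a knight, Nora is a knight, Vance is a knight, Rumi is a knave, Paz is a knave, Sia is a knight, and Eva is a knave.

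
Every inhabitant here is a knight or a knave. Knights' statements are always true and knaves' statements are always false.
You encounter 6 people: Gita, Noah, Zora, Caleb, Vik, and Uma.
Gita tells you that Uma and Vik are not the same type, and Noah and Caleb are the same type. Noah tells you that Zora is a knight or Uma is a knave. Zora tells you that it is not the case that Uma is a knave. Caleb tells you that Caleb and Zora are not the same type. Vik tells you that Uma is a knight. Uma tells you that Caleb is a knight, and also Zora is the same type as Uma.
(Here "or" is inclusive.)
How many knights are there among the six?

1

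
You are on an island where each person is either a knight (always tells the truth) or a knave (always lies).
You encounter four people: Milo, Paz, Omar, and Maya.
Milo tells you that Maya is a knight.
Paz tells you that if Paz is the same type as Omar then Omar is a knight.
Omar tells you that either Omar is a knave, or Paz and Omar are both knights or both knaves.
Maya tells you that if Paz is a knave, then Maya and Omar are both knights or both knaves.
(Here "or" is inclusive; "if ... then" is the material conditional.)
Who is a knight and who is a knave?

Knights: Milo, Paz, Omar, and Maya. Knaves: none.

Milo is a knight, so "Maya is a knight" must be True — and it is.
Paz is a knight; "if Paz is the same type as Omar then Omar is a knight" is True, as required.
Omar is a knight; "either Omar is a knave, or Paz and Omar are both knights or both knaves" is True, as required.
Since Maya is a knight, "if Paz is a knave, then Maya and Omar are both knights or both knaves" needs to be True, which holds.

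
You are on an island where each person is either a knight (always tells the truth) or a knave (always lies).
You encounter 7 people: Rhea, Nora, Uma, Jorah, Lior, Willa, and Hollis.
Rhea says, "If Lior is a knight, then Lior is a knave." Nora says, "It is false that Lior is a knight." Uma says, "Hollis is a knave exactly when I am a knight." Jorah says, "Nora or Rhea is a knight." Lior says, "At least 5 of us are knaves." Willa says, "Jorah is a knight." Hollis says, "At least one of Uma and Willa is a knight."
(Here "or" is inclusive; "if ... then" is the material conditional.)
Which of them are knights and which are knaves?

Rhea is a knave, Nora is a knave, Uma is a knave, Jorah is a knave, Lior is a knight, Willa is a knave, and Hollis is a knave.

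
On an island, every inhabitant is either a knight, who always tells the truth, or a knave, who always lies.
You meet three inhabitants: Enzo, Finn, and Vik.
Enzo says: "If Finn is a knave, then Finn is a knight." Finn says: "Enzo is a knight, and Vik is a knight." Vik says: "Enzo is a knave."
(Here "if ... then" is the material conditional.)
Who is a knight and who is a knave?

Knights: Vik. Knaves: Enzo and Finn.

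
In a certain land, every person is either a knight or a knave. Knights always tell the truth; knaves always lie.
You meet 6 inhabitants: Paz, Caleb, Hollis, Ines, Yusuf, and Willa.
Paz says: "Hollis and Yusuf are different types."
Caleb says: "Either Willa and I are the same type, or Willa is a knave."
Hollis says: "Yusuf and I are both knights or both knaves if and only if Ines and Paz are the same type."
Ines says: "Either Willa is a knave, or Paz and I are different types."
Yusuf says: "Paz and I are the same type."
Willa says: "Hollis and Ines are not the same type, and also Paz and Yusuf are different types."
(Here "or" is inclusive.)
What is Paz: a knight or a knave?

Consistent assignments: {Paz=knight, Caleb=knight, Hollis=knave, Ines=knight, Yusuf=knight, Willa=knave}
In every consistent assignment, Paz is a knight.

Paz is a knight.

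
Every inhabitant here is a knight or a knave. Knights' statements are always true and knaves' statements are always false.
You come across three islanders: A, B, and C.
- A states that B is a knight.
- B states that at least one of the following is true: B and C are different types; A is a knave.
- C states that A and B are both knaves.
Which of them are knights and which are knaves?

A is a knight, B is a knight, and C is a knave.

A is a knight; "B is a knight" is true, as required.
B is a knight, and the claim "at least one of the following is true: B and C are different types; A is a knave" is indeed true.
C is a knave; "A and B are both knaves" is false, as required.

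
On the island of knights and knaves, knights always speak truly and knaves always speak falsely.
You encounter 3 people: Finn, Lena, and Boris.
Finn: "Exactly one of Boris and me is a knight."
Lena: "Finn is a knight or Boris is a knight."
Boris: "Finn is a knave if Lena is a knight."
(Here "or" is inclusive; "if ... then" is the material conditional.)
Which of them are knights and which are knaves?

Finn is a knight, Lena is a knight, and Boris is a knave.

Finn is a knight, and the claim "exactly one of Boris and me is a knight" is indeed true.
Lena is a knight, and the claim "Finn is a knight or Boris is a knight" is indeed true.
Boris (knave): "Finn is a knave if Lena is a knight" — False. ✓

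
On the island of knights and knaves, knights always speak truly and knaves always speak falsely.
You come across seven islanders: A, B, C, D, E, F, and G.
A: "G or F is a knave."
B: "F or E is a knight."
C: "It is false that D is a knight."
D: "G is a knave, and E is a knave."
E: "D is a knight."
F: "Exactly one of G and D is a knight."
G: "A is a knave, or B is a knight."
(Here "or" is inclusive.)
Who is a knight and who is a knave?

As a knave, A's statement "G or F is a knave" should be false; it is.
As a knight, B's statement "F or E is a knight" should be true; it is.
C is a knight; "it is false that D is a knight" is true, as required.
D (knave): "G is a knave, and E is a knave" — false. ✓
E is a knave, and the claim "D is a knight" is indeed false.
F (knight): "exactly one of G and D is a knight" — true. ✓
As a knight, G's statement "A is a knave, or B is a knight" should be true; it is.

A is a knave, B is a knight, C is a knight, D is a knave, E is a knave, F is a knight, and G is a knight.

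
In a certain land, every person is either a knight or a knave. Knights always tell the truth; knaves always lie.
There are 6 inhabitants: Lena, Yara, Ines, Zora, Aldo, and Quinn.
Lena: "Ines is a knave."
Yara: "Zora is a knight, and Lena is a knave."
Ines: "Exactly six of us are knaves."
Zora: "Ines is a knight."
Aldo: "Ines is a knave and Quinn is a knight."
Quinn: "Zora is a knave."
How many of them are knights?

3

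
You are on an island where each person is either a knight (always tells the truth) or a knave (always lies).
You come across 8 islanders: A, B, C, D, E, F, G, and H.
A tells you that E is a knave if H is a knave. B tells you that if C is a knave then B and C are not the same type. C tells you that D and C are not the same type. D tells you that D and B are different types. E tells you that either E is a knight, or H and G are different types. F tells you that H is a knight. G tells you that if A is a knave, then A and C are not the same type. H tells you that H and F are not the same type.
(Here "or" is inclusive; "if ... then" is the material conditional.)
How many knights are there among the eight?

1

The unique consistent assignment is A=knave, B=knave, C=knave, D=knave, E=knight, F=knave, G=knave, H=knave.
That has 1 knight.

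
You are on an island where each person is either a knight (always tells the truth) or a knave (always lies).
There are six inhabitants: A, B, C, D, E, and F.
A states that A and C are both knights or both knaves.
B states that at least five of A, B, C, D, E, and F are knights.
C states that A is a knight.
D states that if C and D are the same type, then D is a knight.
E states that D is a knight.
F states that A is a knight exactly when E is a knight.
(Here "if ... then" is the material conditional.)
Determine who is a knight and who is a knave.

A is a knight, B is a knight, C is a knight, D is a knight, E is a knight, and F is a knight.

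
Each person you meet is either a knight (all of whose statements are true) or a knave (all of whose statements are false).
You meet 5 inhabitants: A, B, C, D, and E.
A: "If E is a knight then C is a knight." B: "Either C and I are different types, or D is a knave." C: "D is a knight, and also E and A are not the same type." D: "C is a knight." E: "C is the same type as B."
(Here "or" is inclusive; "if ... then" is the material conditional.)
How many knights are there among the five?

The unique consistent assignment is A=knight, B=knight, C=knave, D=knave, E=knave.
That has 2 knights.

2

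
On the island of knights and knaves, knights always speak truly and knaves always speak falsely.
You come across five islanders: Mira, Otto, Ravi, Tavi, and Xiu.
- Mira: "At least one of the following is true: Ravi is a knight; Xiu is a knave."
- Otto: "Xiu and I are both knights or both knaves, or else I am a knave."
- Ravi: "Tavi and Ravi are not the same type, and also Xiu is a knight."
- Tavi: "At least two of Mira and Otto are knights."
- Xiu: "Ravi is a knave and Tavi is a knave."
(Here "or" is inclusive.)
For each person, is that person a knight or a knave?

Mira is a knave, Otto is a knight, Ravi is a knave, Tavi is a knave, and Xiu is a knight.

Suppose Mira is a knight. Then Mira's statement "at least one of the following is true: Ravi is a knight; Xiu is a knave" would have to be true. Checking the 16 ways to assign the others, none is consistent with every speaker.
(For instance, with Otto=knight, Ravi=knave, Tavi=knave, Xiu=knight, Mira's claim "at least one of the following is true: Ravi is a knight; Xiu is a knave" comes out false where it would need to be true.)
So Mira must be a knave, making "at least one of the following is true: Ravi is a knight; Xiu is a knave" false. Taking Mira=knave, Otto=knight, Ravi=knave, Tavi=knave, Xiu=knight, each remaining statement checks out:
  Otto (knight): "Xiu and I are both knights or both knaves, or else I am a knave" — true. ✓
  Ravi (knave): "Tavi and Ravi are not the same type, and also Xiu is a knight" — false. ✓
  Tavi (knave): "at least two of Mira and Otto are knights" — false. ✓
  Xiu (knight): "Ravi is a knave and Tavi is a knave" — true. ✓
This is the unique consistent assignment.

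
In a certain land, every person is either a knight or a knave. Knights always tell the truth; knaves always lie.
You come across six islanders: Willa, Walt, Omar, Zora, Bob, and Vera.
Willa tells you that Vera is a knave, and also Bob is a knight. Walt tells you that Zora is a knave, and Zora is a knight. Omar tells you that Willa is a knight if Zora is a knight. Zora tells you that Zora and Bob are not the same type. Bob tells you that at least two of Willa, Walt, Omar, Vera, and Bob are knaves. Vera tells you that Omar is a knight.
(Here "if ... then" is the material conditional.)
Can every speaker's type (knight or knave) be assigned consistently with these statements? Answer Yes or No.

No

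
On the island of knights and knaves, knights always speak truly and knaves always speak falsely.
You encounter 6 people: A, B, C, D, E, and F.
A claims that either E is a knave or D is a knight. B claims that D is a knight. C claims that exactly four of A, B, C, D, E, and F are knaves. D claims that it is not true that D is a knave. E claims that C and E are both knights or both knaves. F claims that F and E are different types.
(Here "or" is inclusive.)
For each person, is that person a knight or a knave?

A is a knight, B is a knave, C is a knight, D is a knave, E is a knave, and F is a knave.

As a knight, A's statement "either E is a knave or D is a knight" should be True; it is.
B is a knave, so "D is a knight" must be false — and it is.
C is a knight; "exactly four of A, B, C, D, E, and F are knaves" is True, as required.
Since D is a knave, "it is not true that D is a knave" needs to be false, which holds.
Since E is a knave, "C and E are both knights or both knaves" needs to be false, which holds.
F is a knave; "F and E are different types" is false, as required.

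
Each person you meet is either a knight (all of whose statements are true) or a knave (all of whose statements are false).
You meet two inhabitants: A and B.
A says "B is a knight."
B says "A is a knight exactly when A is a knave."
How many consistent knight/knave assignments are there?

1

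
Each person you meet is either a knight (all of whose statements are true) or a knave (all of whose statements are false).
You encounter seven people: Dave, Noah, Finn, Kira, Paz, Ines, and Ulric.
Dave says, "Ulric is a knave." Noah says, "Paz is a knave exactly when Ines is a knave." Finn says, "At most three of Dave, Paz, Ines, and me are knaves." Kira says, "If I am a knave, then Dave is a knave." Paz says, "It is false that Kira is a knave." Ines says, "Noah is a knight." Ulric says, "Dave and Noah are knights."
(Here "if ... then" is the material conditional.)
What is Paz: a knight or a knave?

Paz is a knight.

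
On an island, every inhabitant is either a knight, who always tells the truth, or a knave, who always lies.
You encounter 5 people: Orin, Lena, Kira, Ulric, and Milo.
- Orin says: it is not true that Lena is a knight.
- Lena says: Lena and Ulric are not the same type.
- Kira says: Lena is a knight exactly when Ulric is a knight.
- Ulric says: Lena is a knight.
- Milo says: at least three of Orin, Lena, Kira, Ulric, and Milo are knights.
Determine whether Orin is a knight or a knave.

Orin is a knight.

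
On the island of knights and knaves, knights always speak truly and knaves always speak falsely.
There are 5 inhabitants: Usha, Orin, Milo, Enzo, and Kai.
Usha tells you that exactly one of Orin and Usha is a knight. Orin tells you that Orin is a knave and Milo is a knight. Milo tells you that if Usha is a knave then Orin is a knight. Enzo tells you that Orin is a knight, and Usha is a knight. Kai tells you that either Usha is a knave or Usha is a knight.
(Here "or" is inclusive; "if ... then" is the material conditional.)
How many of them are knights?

1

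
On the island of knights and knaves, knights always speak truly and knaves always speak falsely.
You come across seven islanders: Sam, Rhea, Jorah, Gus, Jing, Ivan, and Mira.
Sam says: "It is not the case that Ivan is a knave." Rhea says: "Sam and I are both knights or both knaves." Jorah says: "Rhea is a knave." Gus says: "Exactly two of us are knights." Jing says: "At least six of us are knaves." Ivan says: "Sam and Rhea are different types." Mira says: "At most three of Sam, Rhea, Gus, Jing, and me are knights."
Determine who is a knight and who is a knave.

Sam is a knight, Rhea is a knave, Jorah is a knight, Gus is a knave, Jing is a knave, Ivan is a knight, and Mira is a knight.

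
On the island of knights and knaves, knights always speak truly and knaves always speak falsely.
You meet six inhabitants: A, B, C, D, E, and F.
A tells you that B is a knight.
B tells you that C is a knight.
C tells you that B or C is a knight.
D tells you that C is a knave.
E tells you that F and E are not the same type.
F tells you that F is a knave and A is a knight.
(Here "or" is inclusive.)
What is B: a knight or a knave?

B is a knave.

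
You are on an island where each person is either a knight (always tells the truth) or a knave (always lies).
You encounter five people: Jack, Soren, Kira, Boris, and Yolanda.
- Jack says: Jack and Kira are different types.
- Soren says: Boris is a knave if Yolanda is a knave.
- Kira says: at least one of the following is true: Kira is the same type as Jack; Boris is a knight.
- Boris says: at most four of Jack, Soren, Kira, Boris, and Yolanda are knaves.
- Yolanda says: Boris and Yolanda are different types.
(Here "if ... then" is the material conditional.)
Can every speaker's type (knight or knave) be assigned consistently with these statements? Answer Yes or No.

No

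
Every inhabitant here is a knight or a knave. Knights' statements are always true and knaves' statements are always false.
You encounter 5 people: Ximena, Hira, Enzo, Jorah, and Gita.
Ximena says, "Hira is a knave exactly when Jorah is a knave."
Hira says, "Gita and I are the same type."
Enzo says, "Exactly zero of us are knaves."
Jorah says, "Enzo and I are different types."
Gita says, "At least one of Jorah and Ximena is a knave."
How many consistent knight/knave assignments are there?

3

Consistent assignments:
  Ximena=knight, Hira=knave, Enzo=knave, Jorah=knave, Gita=knight
  Ximena=knave, Hira=knight, Enzo=knave, Jorah=knave, Gita=knight
  Ximena=knave, Hira=knave, Enzo=knave, Jorah=knight, Gita=knight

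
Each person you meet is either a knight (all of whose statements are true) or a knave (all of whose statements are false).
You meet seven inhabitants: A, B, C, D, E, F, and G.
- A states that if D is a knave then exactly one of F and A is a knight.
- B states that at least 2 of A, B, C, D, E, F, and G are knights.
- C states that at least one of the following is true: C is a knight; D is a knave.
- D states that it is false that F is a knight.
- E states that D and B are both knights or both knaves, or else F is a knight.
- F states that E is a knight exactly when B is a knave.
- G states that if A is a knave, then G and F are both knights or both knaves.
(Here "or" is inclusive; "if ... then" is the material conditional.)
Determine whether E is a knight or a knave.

E is a knight.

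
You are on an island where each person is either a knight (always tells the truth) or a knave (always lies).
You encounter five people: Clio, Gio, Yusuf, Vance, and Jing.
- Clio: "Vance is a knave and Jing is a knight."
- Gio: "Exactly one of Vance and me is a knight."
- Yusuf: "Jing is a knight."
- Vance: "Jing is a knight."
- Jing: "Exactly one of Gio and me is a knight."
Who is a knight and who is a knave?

Clio is a knave, Gio is a knave, Yusuf is a knave, Vance is a knave, and Jing is a knave.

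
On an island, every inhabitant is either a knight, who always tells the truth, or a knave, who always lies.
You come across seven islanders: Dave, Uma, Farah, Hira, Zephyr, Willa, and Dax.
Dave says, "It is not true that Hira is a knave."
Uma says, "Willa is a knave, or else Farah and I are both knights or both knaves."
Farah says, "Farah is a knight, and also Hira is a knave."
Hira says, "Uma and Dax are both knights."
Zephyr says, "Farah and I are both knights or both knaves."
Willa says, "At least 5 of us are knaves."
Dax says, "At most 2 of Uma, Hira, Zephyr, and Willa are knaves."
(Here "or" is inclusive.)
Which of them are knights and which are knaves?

Dave is a knave, and the claim "it is not true that Hira is a knave" is indeed False.
Uma is a knave, and the claim "Willa is a knave, or else Farah and I are both knights or both knaves" is indeed False.
Farah is a knight; "Farah is a knight, and also Hira is a knave" is True, as required.
Hira (knave): "Uma and Dax are both knights" — False. ✓
Zephyr is a knave, so "Farah and I are both knights or both knaves" must be False — and it is.
Willa is a knight, and the claim "at least 5 of us are knaves" is indeed True.
Since Dax is a knave, "at most 2 of Uma, Hira, Zephyr, and Willa are knaves" needs to be False, which holds.

Dave is a knave, Uma is a knave, Farah is a knight, Hira is a knave, Zephyr is a knave, Willa is a knight, and Dax is a knave.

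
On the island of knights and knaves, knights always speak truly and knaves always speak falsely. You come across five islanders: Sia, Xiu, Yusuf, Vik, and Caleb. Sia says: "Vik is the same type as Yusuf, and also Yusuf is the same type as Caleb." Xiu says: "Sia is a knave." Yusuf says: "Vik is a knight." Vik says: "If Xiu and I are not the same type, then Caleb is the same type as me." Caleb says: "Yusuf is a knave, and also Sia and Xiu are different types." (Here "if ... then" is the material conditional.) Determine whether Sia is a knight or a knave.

Sia is a knave.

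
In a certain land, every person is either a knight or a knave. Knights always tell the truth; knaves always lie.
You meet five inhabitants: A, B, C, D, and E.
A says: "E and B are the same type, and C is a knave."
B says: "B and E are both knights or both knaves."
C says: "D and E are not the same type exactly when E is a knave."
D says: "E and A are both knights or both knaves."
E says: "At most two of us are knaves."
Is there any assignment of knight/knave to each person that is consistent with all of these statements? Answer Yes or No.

Checking all 32 assignments, each has at least one speaker whose statement's truth value contradicts their type.

No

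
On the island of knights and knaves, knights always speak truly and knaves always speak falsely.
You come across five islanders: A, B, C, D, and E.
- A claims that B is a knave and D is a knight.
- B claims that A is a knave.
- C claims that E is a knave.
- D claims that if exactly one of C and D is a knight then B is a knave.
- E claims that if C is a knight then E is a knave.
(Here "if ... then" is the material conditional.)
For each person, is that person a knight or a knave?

As a knight, A's statement "B is a knave and D is a knight" should be True; it is.
B is a knave, so "A is a knave" must be false — and it is.
As a knave, C's statement "E is a knave" should be false; it is.
As a knight, D's statement "if exactly one of C and D is a knight then B is a knave" should be True; it is.
Since E is a knight, "if C is a knight then E is a knave" needs to be True, which holds.

A is a knight, B is a knave, C is a knave, D is a knight, and E is a knight.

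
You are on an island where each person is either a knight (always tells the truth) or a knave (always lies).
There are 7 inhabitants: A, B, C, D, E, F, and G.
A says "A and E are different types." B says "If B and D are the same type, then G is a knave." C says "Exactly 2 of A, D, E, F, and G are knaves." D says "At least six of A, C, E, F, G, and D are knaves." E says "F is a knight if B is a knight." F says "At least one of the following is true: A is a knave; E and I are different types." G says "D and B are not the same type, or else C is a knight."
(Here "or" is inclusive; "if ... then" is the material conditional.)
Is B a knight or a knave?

B is a knight.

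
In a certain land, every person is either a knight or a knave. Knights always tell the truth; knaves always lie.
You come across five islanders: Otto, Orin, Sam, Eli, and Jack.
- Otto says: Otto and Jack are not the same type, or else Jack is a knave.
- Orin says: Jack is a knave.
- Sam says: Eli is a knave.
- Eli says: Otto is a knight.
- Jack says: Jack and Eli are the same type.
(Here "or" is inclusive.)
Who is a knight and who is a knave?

Otto is a knight; "Otto and Jack are not the same type, or else Jack is a knave" is true, as required.
Orin (knight): "Jack is a knave" — true. ✓
As a knave, Sam's statement "Eli is a knave" should be False; it is.
Eli is a knight; "Otto is a knight" is true, as required.
Jack is a knave; "Jack and Eli are the same type" is False, as required.

Knights: Otto, Orin, and Eli. Knaves: Sam and Jack.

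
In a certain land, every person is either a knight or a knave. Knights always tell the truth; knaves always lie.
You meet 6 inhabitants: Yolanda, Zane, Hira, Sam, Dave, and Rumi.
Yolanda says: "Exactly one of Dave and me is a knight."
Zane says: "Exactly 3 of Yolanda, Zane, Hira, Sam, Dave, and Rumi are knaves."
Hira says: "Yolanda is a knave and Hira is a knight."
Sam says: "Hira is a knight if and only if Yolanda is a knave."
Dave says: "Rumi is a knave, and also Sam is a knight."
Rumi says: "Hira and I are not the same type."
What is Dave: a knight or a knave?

Dave is a knave.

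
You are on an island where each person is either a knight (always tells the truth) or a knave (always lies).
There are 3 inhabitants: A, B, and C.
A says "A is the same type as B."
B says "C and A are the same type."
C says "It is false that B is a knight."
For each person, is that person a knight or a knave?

Knights: B. Knaves: A and C.

Suppose A is a knight. Then A's statement "A is the same type as B" would have to be true. Checking the 4 ways to assign the others, none is consistent with every speaker.
(For instance, with B=knight, C=knave, B's claim "C and A are the same type" comes out false where it would need to be true.)
So A must be a knave, making "A is the same type as B" false. Taking A=knave, B=knight, C=knave, each remaining statement checks out:
  B (knight): "C and A are the same type" — true. ✓
  C (knave): "it is false that B is a knight" — false. ✓
This is the unique consistent assignment.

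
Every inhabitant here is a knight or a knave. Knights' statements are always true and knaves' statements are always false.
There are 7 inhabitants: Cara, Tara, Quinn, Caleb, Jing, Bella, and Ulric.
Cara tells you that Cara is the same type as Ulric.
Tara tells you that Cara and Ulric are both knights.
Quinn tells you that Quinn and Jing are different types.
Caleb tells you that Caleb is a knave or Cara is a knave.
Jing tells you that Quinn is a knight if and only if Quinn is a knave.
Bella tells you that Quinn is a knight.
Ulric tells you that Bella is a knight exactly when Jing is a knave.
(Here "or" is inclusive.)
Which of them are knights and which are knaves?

Cara is a knave, Tara is a knave, Quinn is a knight, Caleb is a knight, Jing is a knave, Bella is a knight, and Ulric is a knight.

Since Cara is a knave, "Cara is the same type as Ulric" needs to be false, which holds.
Since Tara is a knave, "Cara and Ulric are both knights" needs to be false, which holds.
Quinn (knight): "Quinn and Jing are different types" — True. ✓
As a knight, Caleb's statement "Caleb is a knave or Cara is a knave" should be True; it is.
As a knave, Jing's statement "Quinn is a knight if and only if Quinn is a knave" should be false; it is.
Bella is a knight; "Quinn is a knight" is True, as required.
Ulric is a knight, and the claim "Bella is a knight exactly when Jing is a knave" is indeed True.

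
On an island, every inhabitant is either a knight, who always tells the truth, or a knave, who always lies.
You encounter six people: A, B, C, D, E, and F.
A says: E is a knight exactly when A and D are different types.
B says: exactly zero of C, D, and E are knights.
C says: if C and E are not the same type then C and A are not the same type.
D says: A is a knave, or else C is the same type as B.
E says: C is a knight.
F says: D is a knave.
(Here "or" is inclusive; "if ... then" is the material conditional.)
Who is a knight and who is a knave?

A is a knight, B is a knave, C is a knight, D is a knave, E is a knight, and F is a knight.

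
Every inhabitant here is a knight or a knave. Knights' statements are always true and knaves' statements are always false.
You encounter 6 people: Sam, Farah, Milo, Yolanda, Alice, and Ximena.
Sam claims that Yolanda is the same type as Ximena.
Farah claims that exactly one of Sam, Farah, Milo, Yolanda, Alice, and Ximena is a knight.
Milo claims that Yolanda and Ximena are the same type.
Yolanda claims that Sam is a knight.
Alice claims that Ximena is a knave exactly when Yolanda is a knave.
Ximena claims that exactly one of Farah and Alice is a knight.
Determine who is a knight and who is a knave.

Knights: Sam, Milo, Yolanda, Alice, and Ximena. Knaves: Farah.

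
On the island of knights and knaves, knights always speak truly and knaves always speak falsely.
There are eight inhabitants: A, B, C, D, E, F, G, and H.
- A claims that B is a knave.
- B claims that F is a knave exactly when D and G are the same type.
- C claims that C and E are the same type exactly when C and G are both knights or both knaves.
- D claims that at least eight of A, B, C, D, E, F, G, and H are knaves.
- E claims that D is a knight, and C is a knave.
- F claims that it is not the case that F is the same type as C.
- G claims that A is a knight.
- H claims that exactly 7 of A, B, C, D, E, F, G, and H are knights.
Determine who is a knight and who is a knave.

A is a knight; "B is a knave" is true, as required.
B is a knave, and the claim "F is a knave exactly when D and G are the same type" is indeed False.
C (knave): "C and E are the same type exactly when C and G are both knights or both knaves" — False. ✓
Since D is a knave, "at least eight of A, B, C, D, E, F, G, and H are knaves" needs to be False, which holds.
As a knave, E's statement "D is a knight, and C is a knave" should be False; it is.
F is a knave, and the claim "it is not the case that F is the same type as C" is indeed False.
Since G is a knight, "A is a knight" needs to be true, which holds.
H is a knave, so "exactly 7 of A, B, C, D, E, F, G, and H are knights" must be False — and it is.

Knights: A and G. Knaves: B, C, D, E, F, and H.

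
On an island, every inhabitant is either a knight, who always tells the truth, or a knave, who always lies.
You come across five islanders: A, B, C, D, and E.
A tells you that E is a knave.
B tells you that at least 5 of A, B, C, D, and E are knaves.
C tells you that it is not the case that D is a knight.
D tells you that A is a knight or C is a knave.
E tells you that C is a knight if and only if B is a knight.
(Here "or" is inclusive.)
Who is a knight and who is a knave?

A is a knave, so "E is a knave" must be False — and it is.
As a knave, B's statement "at least 5 of A, B, C, D, and E are knaves" should be False; it is.
C is a knave, and the claim "it is not the case that D is a knight" is indeed False.
Since D is a knight, "A is a knight or C is a knave" needs to be true, which holds.
E is a knight, and the claim "C is a knight if and only if B is a knight" is indeed true.

A is a knave, B is a knave, C is a knave, D is a knight, and E is a knight.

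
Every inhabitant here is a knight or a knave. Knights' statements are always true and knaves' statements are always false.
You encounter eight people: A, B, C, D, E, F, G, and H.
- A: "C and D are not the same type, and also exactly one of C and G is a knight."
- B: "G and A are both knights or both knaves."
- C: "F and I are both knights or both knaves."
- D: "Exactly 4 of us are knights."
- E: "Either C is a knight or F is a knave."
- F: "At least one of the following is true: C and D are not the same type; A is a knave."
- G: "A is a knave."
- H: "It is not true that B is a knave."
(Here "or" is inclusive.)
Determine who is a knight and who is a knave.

A is a knave, B is a knave, C is a knave, D is a knave, E is a knave, F is a knight, G is a knight, and H is a knave.

As a knave, A's statement "C and D are not the same type, and also exactly one of C and G is a knight" should be false; it is.
B is a knave, and the claim "G and A are both knights or both knaves" is indeed false.
C (knave): "F and I are both knights or both knaves" — false. ✓
As a knave, D's statement "exactly 4 of us are knights" should be false; it is.
E (knave): "either C is a knight or F is a knave" — false. ✓
F (knight): "at least one of the following is true: C and D are not the same type; A is a knave" — True. ✓
G is a knight, and the claim "A is a knave" is indeed True.
H (knave): "it is not true that B is a knave" — false. ✓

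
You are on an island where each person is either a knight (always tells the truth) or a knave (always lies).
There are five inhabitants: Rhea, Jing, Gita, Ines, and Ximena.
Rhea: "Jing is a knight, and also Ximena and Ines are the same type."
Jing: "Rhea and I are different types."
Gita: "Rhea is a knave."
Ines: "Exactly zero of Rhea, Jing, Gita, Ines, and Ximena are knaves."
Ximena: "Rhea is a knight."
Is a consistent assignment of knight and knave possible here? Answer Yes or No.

One consistent assignment: Rhea=knave, Jing=knave, Gita=knight, Ines=knave, Ximena=knave.

Yes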